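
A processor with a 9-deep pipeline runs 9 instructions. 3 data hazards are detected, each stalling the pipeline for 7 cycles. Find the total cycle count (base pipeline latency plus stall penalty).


Base cycles = 9 + 9 - 1 = 17
Total stalls = 3 * 7 = 21
Total = 17 + 21 = 38

38


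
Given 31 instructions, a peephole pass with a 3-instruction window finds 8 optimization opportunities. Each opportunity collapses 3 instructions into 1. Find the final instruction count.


Each match removes 2 instructions.
Total removed = 8 * 2 = 16
Remaining = 31 - 16 = 15

15


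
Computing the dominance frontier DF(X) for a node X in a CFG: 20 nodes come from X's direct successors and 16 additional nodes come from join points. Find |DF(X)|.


DF(X) = direct successor contributions + join point contributions
= 20 + 16 = 36

36


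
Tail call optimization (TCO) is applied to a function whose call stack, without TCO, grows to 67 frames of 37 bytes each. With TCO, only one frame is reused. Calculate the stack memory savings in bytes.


Without TCO: 67 * 37 = 2479 bytes
With TCO: reuse 1 frame = 37 bytes
Savings = 2479 - 37 = 2442

2442


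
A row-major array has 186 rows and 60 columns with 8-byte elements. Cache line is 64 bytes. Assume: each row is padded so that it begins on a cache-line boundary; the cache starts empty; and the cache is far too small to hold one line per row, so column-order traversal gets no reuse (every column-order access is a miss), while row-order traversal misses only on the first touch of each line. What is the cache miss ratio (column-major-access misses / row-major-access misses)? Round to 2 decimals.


Each row occupies 60 * 8 = 480 bytes and starts on a line boundary, so it spans ceil(480 / 64) = 8 cache lines.
Row-major traversal misses (one per line touched): 186 * ceil(60 * 8 / 64) = 1488
Column-major traversal misses (no reuse, every access misses): 186 * 60 = 11160
Ratio = 11160 / 1488 = 7.5

7.5


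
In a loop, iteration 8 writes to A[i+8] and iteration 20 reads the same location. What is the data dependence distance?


Distance = read iteration - write iteration
= 20 - 8 = 12

12


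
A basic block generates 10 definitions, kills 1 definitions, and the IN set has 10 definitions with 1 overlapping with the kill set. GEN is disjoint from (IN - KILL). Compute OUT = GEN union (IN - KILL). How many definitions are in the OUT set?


IN - KILL: 10 - 1 = 9 surviving definitions
OUT = GEN + surviving = 10 + 9 = 19

19


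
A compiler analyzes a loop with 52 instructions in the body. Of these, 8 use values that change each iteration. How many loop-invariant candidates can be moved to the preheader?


Invariant candidates = total - loop-dependent
= 52 - 8 = 44

44


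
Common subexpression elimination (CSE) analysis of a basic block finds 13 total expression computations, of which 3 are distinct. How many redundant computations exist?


CSE count = total expressions - unique expressions
= 13 - 3 = 10

10


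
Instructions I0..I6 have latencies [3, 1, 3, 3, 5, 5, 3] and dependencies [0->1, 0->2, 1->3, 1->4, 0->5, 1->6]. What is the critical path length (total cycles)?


Compute longest path through dependency graph: dist(Ik) = max over predecessors of dist + latency(Ik).
dist(I0) = latency 3 = 3
dist(I1) = dist(I0) + 1 = 3 + 1 = 4
dist(I2) = dist(I0) + 3 = 3 + 3 = 6
dist(I3) = dist(I1) + 3 = 4 + 3 = 7
dist(I4) = dist(I1) + 5 = 4 + 5 = 9
dist(I5) = dist(I0) + 5 = 3 + 5 = 8
dist(I6) = dist(I1) + 3 = 4 + 3 = 7
Critical path = max dist = 9

9


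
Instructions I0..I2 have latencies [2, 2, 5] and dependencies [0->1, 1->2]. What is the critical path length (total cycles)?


Compute longest path through dependency graph: dist(Ik) = max over predecessors of dist + latency(Ik).
dist(I0) = latency 2 = 2
dist(I1) = dist(I0) + 2 = 2 + 2 = 4
dist(I2) = dist(I1) + 5 = 4 + 5 = 9
Critical path = max dist = 9

9


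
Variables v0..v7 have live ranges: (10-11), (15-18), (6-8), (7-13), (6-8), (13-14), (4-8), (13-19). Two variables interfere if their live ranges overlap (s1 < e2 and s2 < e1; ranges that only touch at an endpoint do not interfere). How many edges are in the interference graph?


Check all pairs for overlapping intervals.
Two intervals (s1,e1) and (s2,e2) overlap if s1 < e2 and s2 < e1.
v0 (10-11) vs v1..v7: overlaps v3 -> 1
v1 (15-18) vs v2..v7: overlaps v7 -> 1
v2 (6-8) vs v3..v7: overlaps v3, v4, v6 -> 3
v3 (7-13) vs v4..v7: overlaps v4, v6 -> 2
v4 (6-8) vs v5..v7: overlaps v6 -> 1
v5 (13-14) vs v6..v7: overlaps v7 -> 1
v6 (4-8) vs v7: overlaps none -> 0
Total overlapping pairs = 1 + 1 + 3 + 2 + 1 + 1 + 0 = 9

9


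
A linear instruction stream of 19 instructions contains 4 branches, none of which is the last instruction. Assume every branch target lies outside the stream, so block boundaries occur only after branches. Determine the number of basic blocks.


With no in-sequence branch targets, the leaders are the first instruction plus the instruction after each branch.
Number of basic blocks = branches + 1
= 4 + 1 = 5

5


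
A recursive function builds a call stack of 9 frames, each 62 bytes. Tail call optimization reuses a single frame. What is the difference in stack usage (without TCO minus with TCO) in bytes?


Without TCO: 9 * 62 = 558 bytes
With TCO: reuse 1 frame = 62 bytes
Savings = 558 - 62 = 496

496


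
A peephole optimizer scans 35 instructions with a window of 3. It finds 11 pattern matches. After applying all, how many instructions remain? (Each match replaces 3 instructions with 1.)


Each match removes 2 instructions.
Total removed = 11 * 2 = 22
Remaining = 35 - 22 = 13

13


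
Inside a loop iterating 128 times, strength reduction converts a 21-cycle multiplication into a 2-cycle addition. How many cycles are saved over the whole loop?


Per-iteration saving = 21 - 2 = 19
Total saved = 128 * 19 = 2432

2432


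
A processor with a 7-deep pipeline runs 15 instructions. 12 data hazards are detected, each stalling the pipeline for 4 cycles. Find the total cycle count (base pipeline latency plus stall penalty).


Base cycles = 7 + 15 - 1 = 21
Total stalls = 12 * 4 = 48
Total = 21 + 48 = 69

69


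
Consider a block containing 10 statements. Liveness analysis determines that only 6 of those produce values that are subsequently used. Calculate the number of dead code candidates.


Dead code = total statements - live definitions
= 10 - 6 = 4

4


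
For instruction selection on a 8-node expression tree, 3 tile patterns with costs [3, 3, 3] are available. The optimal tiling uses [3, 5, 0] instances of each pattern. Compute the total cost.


Total cost = sum(count_i * cost_i)
= 3*3 + 5*3 + 0*3
= 24

24


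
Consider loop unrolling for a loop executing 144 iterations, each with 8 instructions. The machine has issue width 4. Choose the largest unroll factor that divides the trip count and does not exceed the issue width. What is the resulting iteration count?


Largest divisor of 144 <= 4 is 4
New iterations = 144 / 4 = 36

36


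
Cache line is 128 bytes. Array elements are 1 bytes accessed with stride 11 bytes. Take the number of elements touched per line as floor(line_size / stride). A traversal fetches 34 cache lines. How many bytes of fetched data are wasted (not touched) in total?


Elements per line = floor(128 / 11) = 11
Bytes used per line = 11 * 1 = 11
Wasted per line = 128 - 11 = 117
Total wasted = 117 * 34 = 3978

3978


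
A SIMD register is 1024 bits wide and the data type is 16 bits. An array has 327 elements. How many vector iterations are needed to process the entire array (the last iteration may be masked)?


Width = 1024 / 16 = 64 elements per vector op
Iterations = ceil(327 / 64) = 6

6


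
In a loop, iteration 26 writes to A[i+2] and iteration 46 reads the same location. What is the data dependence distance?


Distance = read iteration - write iteration
= 46 - 26 = 20

20


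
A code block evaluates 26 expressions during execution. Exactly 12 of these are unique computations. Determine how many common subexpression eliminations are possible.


CSE count = total expressions - unique expressions
= 26 - 12 = 14

14


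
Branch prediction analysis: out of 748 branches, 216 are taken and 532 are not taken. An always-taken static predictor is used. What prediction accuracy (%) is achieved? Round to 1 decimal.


Predictor: always-taken
Correct predictions = 216
Accuracy = 216 / 748 * 100 = 28.9%

28.9


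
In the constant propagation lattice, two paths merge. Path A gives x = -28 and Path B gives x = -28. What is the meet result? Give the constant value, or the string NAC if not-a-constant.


Meet operation: if both paths give the same constant, result is that constant; if they differ, result is NAC (not-a-constant).
Path A: -28, Path B: -28 -> equal
Result: constant -> -28

-28


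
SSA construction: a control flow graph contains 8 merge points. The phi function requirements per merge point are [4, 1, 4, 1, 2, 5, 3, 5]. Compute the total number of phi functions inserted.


Total phi functions = sum of phi functions at each join node
= 4 + 1 + 4 + 1 + 2 + 5 + 3 + 5 = 25

25


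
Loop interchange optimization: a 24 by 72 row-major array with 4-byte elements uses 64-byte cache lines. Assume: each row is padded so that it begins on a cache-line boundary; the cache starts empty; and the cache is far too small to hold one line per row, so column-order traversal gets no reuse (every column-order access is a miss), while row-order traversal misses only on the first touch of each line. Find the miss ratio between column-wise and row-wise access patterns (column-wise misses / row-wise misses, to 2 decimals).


Each row occupies 72 * 4 = 288 bytes and starts on a line boundary, so it spans ceil(288 / 64) = 5 cache lines.
Row-major traversal misses (one per line touched): 24 * ceil(72 * 4 / 64) = 120
Column-major traversal misses (no reuse, every access misses): 24 * 72 = 1728
Ratio = 1728 / 120 = 14.4

14.4


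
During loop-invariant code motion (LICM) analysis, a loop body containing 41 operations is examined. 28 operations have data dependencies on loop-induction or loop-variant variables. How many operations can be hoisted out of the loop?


Invariant candidates = total - loop-dependent
= 41 - 28 = 13

13


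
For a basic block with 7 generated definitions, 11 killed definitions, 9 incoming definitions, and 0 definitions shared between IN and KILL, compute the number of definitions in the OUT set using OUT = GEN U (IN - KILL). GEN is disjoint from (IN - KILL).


IN - KILL: 9 - 0 = 9 surviving definitions
OUT = GEN + surviving = 7 + 9 = 16

16


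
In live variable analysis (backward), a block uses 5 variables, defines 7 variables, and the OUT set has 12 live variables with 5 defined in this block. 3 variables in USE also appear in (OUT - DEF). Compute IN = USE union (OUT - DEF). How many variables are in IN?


OUT - DEF: 12 - 5 = 7
|IN| = |USE| + |OUT - DEF| - |USE ∩ (OUT - DEF)| = 5 + 7 - 3 = 9

9


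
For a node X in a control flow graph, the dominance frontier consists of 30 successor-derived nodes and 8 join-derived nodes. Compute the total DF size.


DF(X) = direct successor contributions + join point contributions
= 30 + 8 = 38

38


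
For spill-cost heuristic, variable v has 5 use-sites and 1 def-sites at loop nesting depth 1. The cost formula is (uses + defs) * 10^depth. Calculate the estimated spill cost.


uses + defs = 5 + 1 = 6
10^1 = 10
Spill cost = 6 * 10 = 60

60


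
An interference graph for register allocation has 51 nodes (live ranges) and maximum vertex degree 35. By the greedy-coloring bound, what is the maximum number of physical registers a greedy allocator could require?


Greedy coloring never needs more than (max_degree + 1) colors: when coloring a vertex, at most max_degree neighbors are already colored.
Upper bound = 35 + 1 = 36

36


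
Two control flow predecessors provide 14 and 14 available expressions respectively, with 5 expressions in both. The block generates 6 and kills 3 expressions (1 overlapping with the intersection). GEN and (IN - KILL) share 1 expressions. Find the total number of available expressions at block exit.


IN = intersection of predecessors = 5
IN - KILL = 5 - 1 = 4
|OUT| = |GEN| + |IN - KILL| - |GEN ∩ (IN - KILL)| = 6 + 4 - 1 = 9

9


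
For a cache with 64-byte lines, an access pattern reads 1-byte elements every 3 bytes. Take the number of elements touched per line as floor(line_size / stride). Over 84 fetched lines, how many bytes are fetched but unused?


Elements per line = floor(64 / 3) = 21
Bytes used per line = 21 * 1 = 21
Wasted per line = 64 - 21 = 43
Total wasted = 43 * 84 = 3612

3612


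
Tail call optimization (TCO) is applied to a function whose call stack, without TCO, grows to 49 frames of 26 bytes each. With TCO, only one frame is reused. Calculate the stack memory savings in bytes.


Without TCO: 49 * 26 = 1274 bytes
With TCO: reuse 1 frame = 26 bytes
Savings = 1274 - 26 = 1248

1248


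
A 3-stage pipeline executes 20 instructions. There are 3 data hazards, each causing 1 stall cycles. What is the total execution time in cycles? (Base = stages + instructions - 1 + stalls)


Base cycles = 3 + 20 - 1 = 22
Total stalls = 3 * 1 = 3
Total = 22 + 3 = 25

25


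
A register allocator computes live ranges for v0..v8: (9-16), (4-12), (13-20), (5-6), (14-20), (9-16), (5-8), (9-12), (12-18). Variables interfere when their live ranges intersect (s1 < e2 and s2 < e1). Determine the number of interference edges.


Check all pairs for overlapping intervals.
Two intervals (s1,e1) and (s2,e2) overlap if s1 < e2 and s2 < e1.
v0 (9-16) vs v1..v8: overlaps v1, v2, v4, v5, v7, v8 -> 6
v1 (4-12) vs v2..v8: overlaps v3, v5, v6, v7 -> 4
v2 (13-20) vs v3..v8: overlaps v4, v5, v8 -> 3
v3 (5-6) vs v4..v8: overlaps v6 -> 1
v4 (14-20) vs v5..v8: overlaps v5, v8 -> 2
v5 (9-16) vs v6..v8: overlaps v7, v8 -> 2
v6 (5-8) vs v7..v8: overlaps none -> 0
v7 (9-12) vs v8: overlaps none -> 0
Total overlapping pairs = 6 + 4 + 3 + 1 + 2 + 2 + 0 + 0 = 18

18


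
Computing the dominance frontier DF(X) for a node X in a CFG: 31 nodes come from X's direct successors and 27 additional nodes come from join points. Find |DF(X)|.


DF(X) = direct successor contributions + join point contributions
= 31 + 27 = 58

58


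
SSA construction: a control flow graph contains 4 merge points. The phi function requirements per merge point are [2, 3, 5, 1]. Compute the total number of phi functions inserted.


Total phi functions = sum of phi functions at each join node
= 2 + 3 + 5 + 1 = 11

11


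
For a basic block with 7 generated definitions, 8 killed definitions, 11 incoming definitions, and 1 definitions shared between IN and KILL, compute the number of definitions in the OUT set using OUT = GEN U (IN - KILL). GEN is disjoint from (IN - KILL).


IN - KILL: 11 - 1 = 10 surviving definitions
OUT = GEN + surviving = 7 + 10 = 17

17


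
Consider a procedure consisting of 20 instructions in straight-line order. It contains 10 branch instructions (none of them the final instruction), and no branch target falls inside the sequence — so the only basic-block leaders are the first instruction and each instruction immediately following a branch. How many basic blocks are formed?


With no in-sequence branch targets, the leaders are the first instruction plus the instruction after each branch.
Number of basic blocks = branches + 1
= 10 + 1 = 11

11


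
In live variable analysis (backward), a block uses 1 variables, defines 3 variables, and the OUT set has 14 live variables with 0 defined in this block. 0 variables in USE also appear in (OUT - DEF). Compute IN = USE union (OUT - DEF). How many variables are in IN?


OUT - DEF: 14 - 0 = 14
|IN| = |USE| + |OUT - DEF| - |USE ∩ (OUT - DEF)| = 1 + 14 - 0 = 15

15


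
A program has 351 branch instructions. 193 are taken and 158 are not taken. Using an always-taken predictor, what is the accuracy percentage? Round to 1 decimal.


Predictor: always-taken
Correct predictions = 193
Accuracy = 193 / 351 * 100 = 55.0%

55.0


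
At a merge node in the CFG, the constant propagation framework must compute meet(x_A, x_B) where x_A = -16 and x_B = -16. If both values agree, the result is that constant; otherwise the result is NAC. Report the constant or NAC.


Meet operation: if both paths give the same constant, result is that constant; if they differ, result is NAC (not-a-constant).
Path A: -16, Path B: -16 -> equal
Result: constant -> -16

-16


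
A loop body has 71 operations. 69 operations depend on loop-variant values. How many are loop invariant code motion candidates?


Invariant candidates = total - loop-dependent
= 71 - 69 = 2

2


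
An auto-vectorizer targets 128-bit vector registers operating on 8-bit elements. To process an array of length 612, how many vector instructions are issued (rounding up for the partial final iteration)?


Width = 128 / 8 = 16 elements per vector op
Iterations = ceil(612 / 16) = 39

39


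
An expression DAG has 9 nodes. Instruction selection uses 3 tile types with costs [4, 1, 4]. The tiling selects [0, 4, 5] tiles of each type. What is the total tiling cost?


Total cost = sum(count_i * cost_i)
= 0*4 + 4*1 + 5*4
= 24

24


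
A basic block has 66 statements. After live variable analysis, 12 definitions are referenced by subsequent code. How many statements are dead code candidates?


Dead code = total statements - live definitions
= 66 - 12 = 54

54


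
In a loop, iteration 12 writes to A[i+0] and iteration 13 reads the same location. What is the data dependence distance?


Distance = read iteration - write iteration
= 13 - 12 = 1

1


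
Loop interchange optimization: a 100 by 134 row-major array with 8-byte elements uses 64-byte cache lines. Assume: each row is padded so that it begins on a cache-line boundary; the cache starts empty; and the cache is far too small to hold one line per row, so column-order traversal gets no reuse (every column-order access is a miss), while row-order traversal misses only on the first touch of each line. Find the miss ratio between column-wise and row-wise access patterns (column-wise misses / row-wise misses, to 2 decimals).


Each row occupies 134 * 8 = 1072 bytes and starts on a line boundary, so it spans ceil(1072 / 64) = 17 cache lines.
Row-major traversal misses (one per line touched): 100 * ceil(134 * 8 / 64) = 1700
Column-major traversal misses (no reuse, every access misses): 100 * 134 = 13400
Ratio = 13400 / 1700 = 7.88

7.88


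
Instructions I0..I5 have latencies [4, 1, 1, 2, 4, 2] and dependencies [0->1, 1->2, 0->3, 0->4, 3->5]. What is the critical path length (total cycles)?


Compute longest path through dependency graph: dist(Ik) = max over predecessors of dist + latency(Ik).
dist(I0) = latency 4 = 4
dist(I1) = dist(I0) + 1 = 4 + 1 = 5
dist(I2) = dist(I1) + 1 = 5 + 1 = 6
dist(I3) = dist(I0) + 2 = 4 + 2 = 6
dist(I4) = dist(I0) + 4 = 4 + 4 = 8
dist(I5) = dist(I3) + 2 = 6 + 2 = 8
Critical path = max dist = 8

8


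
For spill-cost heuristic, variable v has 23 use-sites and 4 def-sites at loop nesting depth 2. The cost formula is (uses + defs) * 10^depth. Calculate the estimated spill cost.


uses + defs = 23 + 4 = 27
10^2 = 100
Spill cost = 27 * 100 = 2700

2700


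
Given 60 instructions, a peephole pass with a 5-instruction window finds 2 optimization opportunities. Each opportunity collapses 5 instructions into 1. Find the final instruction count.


Each match removes 4 instructions.
Total removed = 2 * 4 = 8
Remaining = 60 - 8 = 52

52


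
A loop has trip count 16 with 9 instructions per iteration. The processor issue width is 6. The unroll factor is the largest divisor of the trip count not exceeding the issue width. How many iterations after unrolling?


Largest divisor of 16 <= 6 is 4
New iterations = 16 / 4 = 4

4


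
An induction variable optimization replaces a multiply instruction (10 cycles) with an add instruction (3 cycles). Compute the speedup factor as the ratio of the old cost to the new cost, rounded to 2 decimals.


Ratio = mult_cost / add_cost = 10 / 3 = 3.33

3.33


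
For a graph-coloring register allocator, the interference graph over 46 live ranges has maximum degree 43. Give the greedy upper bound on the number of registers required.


Greedy coloring never needs more than (max_degree + 1) colors: when coloring a vertex, at most max_degree neighbors are already colored.
Upper bound = 43 + 1 = 44

44


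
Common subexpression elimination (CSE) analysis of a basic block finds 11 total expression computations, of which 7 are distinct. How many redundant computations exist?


CSE count = total expressions - unique expressions
= 11 - 7 = 4

4


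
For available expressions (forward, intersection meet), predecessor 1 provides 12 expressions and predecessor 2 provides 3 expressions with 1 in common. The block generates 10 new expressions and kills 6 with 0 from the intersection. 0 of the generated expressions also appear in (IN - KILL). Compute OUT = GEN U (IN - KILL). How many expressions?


IN = intersection of predecessors = 1
IN - KILL = 1 - 0 = 1
|OUT| = |GEN| + |IN - KILL| - |GEN ∩ (IN - KILL)| = 10 + 1 - 0 = 11

11


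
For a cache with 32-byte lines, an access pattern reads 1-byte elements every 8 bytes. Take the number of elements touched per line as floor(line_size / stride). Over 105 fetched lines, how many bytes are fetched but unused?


Elements per line = floor(32 / 8) = 4
Bytes used per line = 4 * 1 = 4
Wasted per line = 32 - 4 = 28
Total wasted = 28 * 105 = 2940

2940


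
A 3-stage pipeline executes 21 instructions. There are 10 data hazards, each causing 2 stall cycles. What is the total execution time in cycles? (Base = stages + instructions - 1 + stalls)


Base cycles = 3 + 21 - 1 = 23
Total stalls = 10 * 2 = 20
Total = 23 + 20 = 43

43


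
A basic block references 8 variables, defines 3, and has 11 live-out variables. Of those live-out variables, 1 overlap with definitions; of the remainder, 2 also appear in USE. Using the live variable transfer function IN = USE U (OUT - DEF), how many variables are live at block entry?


OUT - DEF: 11 - 1 = 10
|IN| = |USE| + |OUT - DEF| - |USE ∩ (OUT - DEF)| = 8 + 10 - 2 = 16

16


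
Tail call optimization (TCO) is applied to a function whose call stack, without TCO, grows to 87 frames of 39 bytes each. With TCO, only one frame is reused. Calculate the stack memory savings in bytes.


Without TCO: 87 * 39 = 3393 bytes
With TCO: reuse 1 frame = 39 bytes
Savings = 3393 - 39 = 3354

3354


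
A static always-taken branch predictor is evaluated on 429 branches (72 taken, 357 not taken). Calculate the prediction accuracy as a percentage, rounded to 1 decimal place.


Predictor: always-taken
Correct predictions = 72
Accuracy = 72 / 429 * 100 = 16.8%

16.8


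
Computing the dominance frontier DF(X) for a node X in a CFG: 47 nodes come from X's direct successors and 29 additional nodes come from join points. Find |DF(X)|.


DF(X) = direct successor contributions + join point contributions
= 47 + 29 = 76

76


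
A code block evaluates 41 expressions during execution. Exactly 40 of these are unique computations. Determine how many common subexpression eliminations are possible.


CSE count = total expressions - unique expressions
= 41 - 40 = 1

1


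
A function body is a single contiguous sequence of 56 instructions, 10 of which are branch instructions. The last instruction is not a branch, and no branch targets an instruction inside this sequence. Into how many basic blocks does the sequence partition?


With no in-sequence branch targets, the leaders are the first instruction plus the instruction after each branch.
Number of basic blocks = branches + 1
= 10 + 1 = 11

11


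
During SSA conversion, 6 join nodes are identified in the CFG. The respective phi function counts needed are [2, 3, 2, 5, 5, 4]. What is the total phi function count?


Total phi functions = sum of phi functions at each join node
= 2 + 3 + 2 + 5 + 5 + 4 = 21

21


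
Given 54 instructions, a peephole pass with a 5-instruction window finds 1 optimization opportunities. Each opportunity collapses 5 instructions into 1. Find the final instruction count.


Each match removes 4 instructions.
Total removed = 1 * 4 = 4
Remaining = 54 - 4 = 50

50


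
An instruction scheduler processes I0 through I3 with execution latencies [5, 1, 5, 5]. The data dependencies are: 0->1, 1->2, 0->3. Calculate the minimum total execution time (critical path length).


Compute longest path through dependency graph: dist(Ik) = max over predecessors of dist + latency(Ik).
dist(I0) = latency 5 = 5
dist(I1) = dist(I0) + 1 = 5 + 1 = 6
dist(I2) = dist(I1) + 5 = 6 + 5 = 11
dist(I3) = dist(I0) + 5 = 5 + 5 = 10
Critical path = max dist = 11

11


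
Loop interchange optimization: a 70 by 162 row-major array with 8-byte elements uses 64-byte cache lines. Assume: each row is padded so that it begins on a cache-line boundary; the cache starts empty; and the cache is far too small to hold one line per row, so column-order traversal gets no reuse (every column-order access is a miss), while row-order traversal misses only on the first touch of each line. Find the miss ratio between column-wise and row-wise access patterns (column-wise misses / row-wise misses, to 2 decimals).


Each row occupies 162 * 8 = 1296 bytes and starts on a line boundary, so it spans ceil(1296 / 64) = 21 cache lines.
Row-major traversal misses (one per line touched): 70 * ceil(162 * 8 / 64) = 1470
Column-major traversal misses (no reuse, every access misses): 70 * 162 = 11340
Ratio = 11340 / 1470 = 7.71

7.71


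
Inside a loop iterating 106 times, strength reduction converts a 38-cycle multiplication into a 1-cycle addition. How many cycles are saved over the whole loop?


Per-iteration saving = 38 - 1 = 37
Total saved = 106 * 37 = 3922

3922


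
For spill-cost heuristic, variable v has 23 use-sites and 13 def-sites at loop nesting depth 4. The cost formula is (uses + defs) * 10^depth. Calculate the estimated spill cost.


uses + defs = 23 + 13 = 36
10^4 = 10000
Spill cost = 36 * 10000 = 360000

360000


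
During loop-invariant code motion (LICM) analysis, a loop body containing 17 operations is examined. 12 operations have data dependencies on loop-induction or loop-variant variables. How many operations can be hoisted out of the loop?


Invariant candidates = total - loop-dependent
= 17 - 12 = 5

5


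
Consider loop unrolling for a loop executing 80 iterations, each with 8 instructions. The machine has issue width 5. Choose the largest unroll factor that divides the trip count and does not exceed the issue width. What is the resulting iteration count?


Largest divisor of 80 <= 5 is 5
New iterations = 80 / 5 = 16

16


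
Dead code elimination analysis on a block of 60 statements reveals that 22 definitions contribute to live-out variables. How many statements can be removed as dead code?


Dead code = total statements - live definitions
= 60 - 22 = 38

38


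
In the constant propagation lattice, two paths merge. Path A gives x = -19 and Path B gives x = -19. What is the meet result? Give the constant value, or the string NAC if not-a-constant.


Meet operation: if both paths give the same constant, result is that constant; if they differ, result is NAC (not-a-constant).
Path A: -19, Path B: -19 -> equal
Result: constant -> -19

-19


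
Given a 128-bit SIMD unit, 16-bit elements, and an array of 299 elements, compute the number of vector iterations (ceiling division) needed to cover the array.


Width = 128 / 16 = 8 elements per vector op
Iterations = ceil(299 / 8) = 38

38


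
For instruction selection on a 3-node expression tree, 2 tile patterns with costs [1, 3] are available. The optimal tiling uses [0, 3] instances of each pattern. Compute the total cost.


Total cost = sum(count_i * cost_i)
= 0*1 + 3*3
= 9

9


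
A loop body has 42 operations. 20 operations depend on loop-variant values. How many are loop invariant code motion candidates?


Invariant candidates = total - loop-dependent
= 42 - 20 = 22

22


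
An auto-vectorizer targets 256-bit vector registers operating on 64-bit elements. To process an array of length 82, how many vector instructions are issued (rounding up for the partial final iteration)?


Width = 256 / 64 = 4 elements per vector op
Iterations = ceil(82 / 4) = 21

21


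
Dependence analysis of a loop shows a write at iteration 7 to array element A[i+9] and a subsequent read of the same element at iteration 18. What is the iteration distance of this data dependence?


Distance = read iteration - write iteration
= 18 - 7 = 11

11


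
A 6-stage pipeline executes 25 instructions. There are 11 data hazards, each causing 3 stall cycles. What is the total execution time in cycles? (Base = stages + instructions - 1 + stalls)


Base cycles = 6 + 25 - 1 = 30
Total stalls = 11 * 3 = 33
Total = 30 + 33 = 63

63


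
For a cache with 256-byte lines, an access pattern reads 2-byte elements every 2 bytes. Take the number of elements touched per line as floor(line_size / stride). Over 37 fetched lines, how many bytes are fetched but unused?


Elements per line = floor(256 / 2) = 128
Bytes used per line = 128 * 2 = 256
Wasted per line = 256 - 256 = 0
Total wasted = 0 * 37 = 0

0


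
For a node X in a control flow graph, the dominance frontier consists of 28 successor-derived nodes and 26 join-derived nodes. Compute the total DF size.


DF(X) = direct successor contributions + join point contributions
= 28 + 26 = 54

54


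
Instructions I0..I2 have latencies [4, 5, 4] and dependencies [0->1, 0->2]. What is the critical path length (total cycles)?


Compute longest path through dependency graph: dist(Ik) = max over predecessors of dist + latency(Ik).
dist(I0) = latency 4 = 4
dist(I1) = dist(I0) + 5 = 4 + 5 = 9
dist(I2) = dist(I0) + 4 = 4 + 4 = 8
Critical path = max dist = 9

9


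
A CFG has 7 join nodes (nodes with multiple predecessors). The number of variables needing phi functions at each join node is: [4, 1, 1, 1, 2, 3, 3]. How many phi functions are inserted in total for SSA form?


Total phi functions = sum of phi functions at each join node
= 4 + 1 + 1 + 1 + 2 + 3 + 3 = 15

15


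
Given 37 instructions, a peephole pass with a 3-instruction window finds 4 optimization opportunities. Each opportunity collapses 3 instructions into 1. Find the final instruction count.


Each match removes 2 instructions.
Total removed = 4 * 2 = 8
Remaining = 37 - 8 = 29

29


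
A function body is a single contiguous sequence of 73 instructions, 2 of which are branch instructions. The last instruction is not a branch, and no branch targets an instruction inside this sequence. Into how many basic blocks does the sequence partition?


With no in-sequence branch targets, the leaders are the first instruction plus the instruction after each branch.
Number of basic blocks = branches + 1
= 2 + 1 = 3

3


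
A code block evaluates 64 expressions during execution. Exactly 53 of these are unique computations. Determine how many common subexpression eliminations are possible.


CSE count = total expressions - unique expressions
= 64 - 53 = 11

11


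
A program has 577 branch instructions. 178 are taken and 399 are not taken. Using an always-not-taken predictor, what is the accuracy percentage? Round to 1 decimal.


Predictor: always-not-taken
Correct predictions = 399
Accuracy = 399 / 577 * 100 = 69.2%

69.2


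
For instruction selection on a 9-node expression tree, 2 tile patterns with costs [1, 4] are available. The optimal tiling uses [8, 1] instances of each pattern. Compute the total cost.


Total cost = sum(count_i * cost_i)
= 8*1 + 1*4
= 12

12


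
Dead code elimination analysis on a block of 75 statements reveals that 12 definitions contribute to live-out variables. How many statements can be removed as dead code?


Dead code = total statements - live definitions
= 75 - 12 = 63

63


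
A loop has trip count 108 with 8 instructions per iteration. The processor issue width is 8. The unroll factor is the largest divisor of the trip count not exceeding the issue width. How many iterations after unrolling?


Largest divisor of 108 <= 8 is 6
New iterations = 108 / 6 = 18

18


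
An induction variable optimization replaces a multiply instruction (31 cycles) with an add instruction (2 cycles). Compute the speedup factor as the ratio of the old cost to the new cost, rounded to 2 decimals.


Ratio = mult_cost / add_cost = 31 / 2 = 15.5

15.5


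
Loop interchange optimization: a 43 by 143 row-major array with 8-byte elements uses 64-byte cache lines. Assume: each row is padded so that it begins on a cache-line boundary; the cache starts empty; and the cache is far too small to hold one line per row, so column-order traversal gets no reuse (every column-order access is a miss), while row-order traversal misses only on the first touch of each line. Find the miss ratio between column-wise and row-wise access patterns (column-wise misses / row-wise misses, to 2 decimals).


Each row occupies 143 * 8 = 1144 bytes and starts on a line boundary, so it spans ceil(1144 / 64) = 18 cache lines.
Row-major traversal misses (one per line touched): 43 * ceil(143 * 8 / 64) = 774
Column-major traversal misses (no reuse, every access misses): 43 * 143 = 6149
Ratio = 6149 / 774 = 7.94

7.94


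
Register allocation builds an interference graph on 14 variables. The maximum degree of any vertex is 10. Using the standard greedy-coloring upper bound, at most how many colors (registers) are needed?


Greedy coloring never needs more than (max_degree + 1) colors: when coloring a vertex, at most max_degree neighbors are already colored.
Upper bound = 10 + 1 = 11

11


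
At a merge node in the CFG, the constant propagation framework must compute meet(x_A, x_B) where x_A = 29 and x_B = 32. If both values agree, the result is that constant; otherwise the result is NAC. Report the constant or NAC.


Meet operation: if both paths give the same constant, result is that constant; if they differ, result is NAC (not-a-constant).
Path A: 29, Path B: 32 -> differ
Result: not-a-constant -> NAC

NAC


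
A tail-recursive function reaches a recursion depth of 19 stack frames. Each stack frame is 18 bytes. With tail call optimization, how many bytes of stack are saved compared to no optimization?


Without TCO: 19 * 18 = 342 bytes
With TCO: reuse 1 frame = 18 bytes
Savings = 342 - 18 = 324

324


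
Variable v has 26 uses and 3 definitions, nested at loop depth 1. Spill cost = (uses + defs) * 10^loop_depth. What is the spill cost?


uses + defs = 26 + 3 = 29
10^1 = 10
Spill cost = 29 * 10 = 290

290


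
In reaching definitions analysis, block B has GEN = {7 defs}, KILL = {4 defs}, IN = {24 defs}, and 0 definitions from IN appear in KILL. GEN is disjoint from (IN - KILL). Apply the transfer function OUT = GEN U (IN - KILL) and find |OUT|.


IN - KILL: 24 - 0 = 24 surviving definitions
OUT = GEN + surviving = 7 + 24 = 31

31


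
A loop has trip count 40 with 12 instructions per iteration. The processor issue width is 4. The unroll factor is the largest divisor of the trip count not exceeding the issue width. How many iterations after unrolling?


Largest divisor of 40 <= 4 is 4
New iterations = 40 / 4 = 10

10


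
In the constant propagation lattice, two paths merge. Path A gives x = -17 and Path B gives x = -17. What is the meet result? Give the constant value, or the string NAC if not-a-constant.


Meet operation: if both paths give the same constant, result is that constant; if they differ, result is NAC (not-a-constant).
Path A: -17, Path B: -17 -> equal
Result: constant -> -17

-17


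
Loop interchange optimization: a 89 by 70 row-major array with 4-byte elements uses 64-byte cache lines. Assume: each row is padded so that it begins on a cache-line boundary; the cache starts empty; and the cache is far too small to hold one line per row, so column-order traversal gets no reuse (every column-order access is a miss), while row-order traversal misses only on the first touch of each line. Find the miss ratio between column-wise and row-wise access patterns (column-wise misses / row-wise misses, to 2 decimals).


Each row occupies 70 * 4 = 280 bytes and starts on a line boundary, so it spans ceil(280 / 64) = 5 cache lines.
Row-major traversal misses (one per line touched): 89 * ceil(70 * 4 / 64) = 445
Column-major traversal misses (no reuse, every access misses): 89 * 70 = 6230
Ratio = 6230 / 445 = 14.0

14.0


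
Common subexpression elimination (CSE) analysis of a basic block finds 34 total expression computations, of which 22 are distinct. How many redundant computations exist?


CSE count = total expressions - unique expressions
= 34 - 22 = 12

12


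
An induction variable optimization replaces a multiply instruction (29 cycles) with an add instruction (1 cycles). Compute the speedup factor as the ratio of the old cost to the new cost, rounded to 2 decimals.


Ratio = mult_cost / add_cost = 29 / 1 = 29.0

29.0


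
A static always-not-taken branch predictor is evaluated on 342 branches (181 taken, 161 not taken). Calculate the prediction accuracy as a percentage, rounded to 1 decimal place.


Predictor: always-not-taken
Correct predictions = 161
Accuracy = 161 / 342 * 100 = 47.1%

47.1


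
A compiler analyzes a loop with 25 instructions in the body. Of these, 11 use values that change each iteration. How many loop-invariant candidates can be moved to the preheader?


Invariant candidates = total - loop-dependent
= 25 - 11 = 14

14


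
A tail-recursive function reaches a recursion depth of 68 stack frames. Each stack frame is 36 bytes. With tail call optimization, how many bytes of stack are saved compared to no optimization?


Without TCO: 68 * 36 = 2448 bytes
With TCO: reuse 1 frame = 36 bytes
Savings = 2448 - 36 = 2412

2412


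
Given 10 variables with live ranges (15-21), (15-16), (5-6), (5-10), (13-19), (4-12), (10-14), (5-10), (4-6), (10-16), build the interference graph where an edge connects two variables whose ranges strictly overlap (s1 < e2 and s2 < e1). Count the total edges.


Check all pairs for overlapping intervals.
Two intervals (s1,e1) and (s2,e2) overlap if s1 < e2 and s2 < e1.
v0 (15-21) vs v1..v9: overlaps v1, v4, v9 -> 3
v1 (15-16) vs v2..v9: overlaps v4, v9 -> 2
v2 (5-6) vs v3..v9: overlaps v3, v5, v7, v8 -> 4
v3 (5-10) vs v4..v9: overlaps v5, v7, v8 -> 3
v4 (13-19) vs v5..v9: overlaps v6, v9 -> 2
v5 (4-12) vs v6..v9: overlaps v6, v7, v8, v9 -> 4
v6 (10-14) vs v7..v9: overlaps v9 -> 1
v7 (5-10) vs v8..v9: overlaps v8 -> 1
v8 (4-6) vs v9: overlaps none -> 0
Total overlapping pairs = 3 + 2 + 4 + 3 + 2 + 4 + 1 + 1 + 0 = 20

20


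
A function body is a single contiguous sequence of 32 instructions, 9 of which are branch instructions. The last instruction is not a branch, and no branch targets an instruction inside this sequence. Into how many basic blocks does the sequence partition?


With no in-sequence branch targets, the leaders are the first instruction plus the instruction after each branch.
Number of basic blocks = branches + 1
= 9 + 1 = 10

10


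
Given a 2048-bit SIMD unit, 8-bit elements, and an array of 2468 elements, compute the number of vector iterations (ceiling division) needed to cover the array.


Width = 2048 / 8 = 256 elements per vector op
Iterations = ceil(2468 / 256) = 10

10


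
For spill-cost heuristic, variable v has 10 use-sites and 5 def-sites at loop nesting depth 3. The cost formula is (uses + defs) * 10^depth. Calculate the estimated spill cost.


uses + defs = 10 + 5 = 15
10^3 = 1000
Spill cost = 15 * 1000 = 15000

15000
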